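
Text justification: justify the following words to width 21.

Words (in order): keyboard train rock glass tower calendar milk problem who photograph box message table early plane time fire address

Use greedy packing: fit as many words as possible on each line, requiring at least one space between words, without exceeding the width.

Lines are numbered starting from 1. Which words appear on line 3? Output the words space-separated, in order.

Line 1: ['keyboard', 'train', 'rock'] (min_width=19, slack=2)
Line 2: ['glass', 'tower', 'calendar'] (min_width=20, slack=1)
Line 3: ['milk', 'problem', 'who'] (min_width=16, slack=5)
Line 4: ['photograph', 'box'] (min_width=14, slack=7)
Line 5: ['message', 'table', 'early'] (min_width=19, slack=2)
Line 6: ['plane', 'time', 'fire'] (min_width=15, slack=6)
Line 7: ['address'] (min_width=7, slack=14)

Answer: milk problem who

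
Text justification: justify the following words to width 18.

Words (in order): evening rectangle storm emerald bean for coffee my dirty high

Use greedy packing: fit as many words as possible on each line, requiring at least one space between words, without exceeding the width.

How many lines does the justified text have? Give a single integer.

Answer: 4

Derivation:
Line 1: ['evening', 'rectangle'] (min_width=17, slack=1)
Line 2: ['storm', 'emerald', 'bean'] (min_width=18, slack=0)
Line 3: ['for', 'coffee', 'my'] (min_width=13, slack=5)
Line 4: ['dirty', 'high'] (min_width=10, slack=8)
Total lines: 4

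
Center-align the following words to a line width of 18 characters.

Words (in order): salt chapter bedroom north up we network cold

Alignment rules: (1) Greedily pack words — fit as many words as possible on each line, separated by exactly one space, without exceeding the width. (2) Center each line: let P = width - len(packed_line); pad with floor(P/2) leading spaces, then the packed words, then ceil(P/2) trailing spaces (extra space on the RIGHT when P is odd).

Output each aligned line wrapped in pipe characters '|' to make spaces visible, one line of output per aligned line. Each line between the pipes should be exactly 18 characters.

Line 1: ['salt', 'chapter'] (min_width=12, slack=6)
Line 2: ['bedroom', 'north', 'up'] (min_width=16, slack=2)
Line 3: ['we', 'network', 'cold'] (min_width=15, slack=3)

Answer: |   salt chapter   |
| bedroom north up |
| we network cold  |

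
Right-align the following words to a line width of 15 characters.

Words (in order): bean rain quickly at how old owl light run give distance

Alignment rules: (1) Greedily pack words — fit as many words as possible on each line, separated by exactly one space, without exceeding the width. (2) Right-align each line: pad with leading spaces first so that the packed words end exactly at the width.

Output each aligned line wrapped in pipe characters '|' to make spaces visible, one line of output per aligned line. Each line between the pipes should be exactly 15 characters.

Line 1: ['bean', 'rain'] (min_width=9, slack=6)
Line 2: ['quickly', 'at', 'how'] (min_width=14, slack=1)
Line 3: ['old', 'owl', 'light'] (min_width=13, slack=2)
Line 4: ['run', 'give'] (min_width=8, slack=7)
Line 5: ['distance'] (min_width=8, slack=7)

Answer: |      bean rain|
| quickly at how|
|  old owl light|
|       run give|
|       distance|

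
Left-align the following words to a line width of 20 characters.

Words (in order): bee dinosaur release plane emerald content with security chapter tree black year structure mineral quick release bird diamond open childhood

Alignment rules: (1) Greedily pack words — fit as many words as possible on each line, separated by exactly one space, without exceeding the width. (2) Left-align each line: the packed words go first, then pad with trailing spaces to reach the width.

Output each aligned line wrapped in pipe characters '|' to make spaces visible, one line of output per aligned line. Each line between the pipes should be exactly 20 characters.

Answer: |bee dinosaur release|
|plane emerald       |
|content with        |
|security chapter    |
|tree black year     |
|structure mineral   |
|quick release bird  |
|diamond open        |
|childhood           |

Derivation:
Line 1: ['bee', 'dinosaur', 'release'] (min_width=20, slack=0)
Line 2: ['plane', 'emerald'] (min_width=13, slack=7)
Line 3: ['content', 'with'] (min_width=12, slack=8)
Line 4: ['security', 'chapter'] (min_width=16, slack=4)
Line 5: ['tree', 'black', 'year'] (min_width=15, slack=5)
Line 6: ['structure', 'mineral'] (min_width=17, slack=3)
Line 7: ['quick', 'release', 'bird'] (min_width=18, slack=2)
Line 8: ['diamond', 'open'] (min_width=12, slack=8)
Line 9: ['childhood'] (min_width=9, slack=11)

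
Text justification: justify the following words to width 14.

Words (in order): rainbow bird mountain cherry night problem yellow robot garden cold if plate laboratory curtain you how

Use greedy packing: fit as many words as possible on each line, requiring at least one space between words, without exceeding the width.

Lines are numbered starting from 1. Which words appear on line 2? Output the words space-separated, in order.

Line 1: ['rainbow', 'bird'] (min_width=12, slack=2)
Line 2: ['mountain'] (min_width=8, slack=6)
Line 3: ['cherry', 'night'] (min_width=12, slack=2)
Line 4: ['problem', 'yellow'] (min_width=14, slack=0)
Line 5: ['robot', 'garden'] (min_width=12, slack=2)
Line 6: ['cold', 'if', 'plate'] (min_width=13, slack=1)
Line 7: ['laboratory'] (min_width=10, slack=4)
Line 8: ['curtain', 'you'] (min_width=11, slack=3)
Line 9: ['how'] (min_width=3, slack=11)

Answer: mountain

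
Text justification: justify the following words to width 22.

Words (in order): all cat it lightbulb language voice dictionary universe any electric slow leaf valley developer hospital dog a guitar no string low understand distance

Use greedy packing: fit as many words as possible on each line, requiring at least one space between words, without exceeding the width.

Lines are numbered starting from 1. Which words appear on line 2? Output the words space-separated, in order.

Line 1: ['all', 'cat', 'it', 'lightbulb'] (min_width=20, slack=2)
Line 2: ['language', 'voice'] (min_width=14, slack=8)
Line 3: ['dictionary', 'universe'] (min_width=19, slack=3)
Line 4: ['any', 'electric', 'slow', 'leaf'] (min_width=22, slack=0)
Line 5: ['valley', 'developer'] (min_width=16, slack=6)
Line 6: ['hospital', 'dog', 'a', 'guitar'] (min_width=21, slack=1)
Line 7: ['no', 'string', 'low'] (min_width=13, slack=9)
Line 8: ['understand', 'distance'] (min_width=19, slack=3)

Answer: language voice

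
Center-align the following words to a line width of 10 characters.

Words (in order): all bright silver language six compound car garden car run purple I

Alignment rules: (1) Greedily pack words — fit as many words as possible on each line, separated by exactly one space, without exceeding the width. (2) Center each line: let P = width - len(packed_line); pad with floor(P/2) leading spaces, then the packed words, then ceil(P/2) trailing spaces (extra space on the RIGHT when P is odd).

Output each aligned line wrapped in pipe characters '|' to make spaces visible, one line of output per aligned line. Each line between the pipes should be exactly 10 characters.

Line 1: ['all', 'bright'] (min_width=10, slack=0)
Line 2: ['silver'] (min_width=6, slack=4)
Line 3: ['language'] (min_width=8, slack=2)
Line 4: ['six'] (min_width=3, slack=7)
Line 5: ['compound'] (min_width=8, slack=2)
Line 6: ['car', 'garden'] (min_width=10, slack=0)
Line 7: ['car', 'run'] (min_width=7, slack=3)
Line 8: ['purple', 'I'] (min_width=8, slack=2)

Answer: |all bright|
|  silver  |
| language |
|   six    |
| compound |
|car garden|
| car run  |
| purple I |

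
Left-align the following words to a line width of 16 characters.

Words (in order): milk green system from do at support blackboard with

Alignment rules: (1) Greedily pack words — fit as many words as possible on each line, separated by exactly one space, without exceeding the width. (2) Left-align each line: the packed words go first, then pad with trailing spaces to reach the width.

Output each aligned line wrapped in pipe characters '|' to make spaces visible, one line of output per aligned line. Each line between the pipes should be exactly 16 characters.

Line 1: ['milk', 'green'] (min_width=10, slack=6)
Line 2: ['system', 'from', 'do'] (min_width=14, slack=2)
Line 3: ['at', 'support'] (min_width=10, slack=6)
Line 4: ['blackboard', 'with'] (min_width=15, slack=1)

Answer: |milk green      |
|system from do  |
|at support      |
|blackboard with |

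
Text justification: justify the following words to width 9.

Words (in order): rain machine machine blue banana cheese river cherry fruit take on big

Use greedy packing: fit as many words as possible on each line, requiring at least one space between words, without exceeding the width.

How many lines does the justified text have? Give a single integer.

Answer: 11

Derivation:
Line 1: ['rain'] (min_width=4, slack=5)
Line 2: ['machine'] (min_width=7, slack=2)
Line 3: ['machine'] (min_width=7, slack=2)
Line 4: ['blue'] (min_width=4, slack=5)
Line 5: ['banana'] (min_width=6, slack=3)
Line 6: ['cheese'] (min_width=6, slack=3)
Line 7: ['river'] (min_width=5, slack=4)
Line 8: ['cherry'] (min_width=6, slack=3)
Line 9: ['fruit'] (min_width=5, slack=4)
Line 10: ['take', 'on'] (min_width=7, slack=2)
Line 11: ['big'] (min_width=3, slack=6)
Total lines: 11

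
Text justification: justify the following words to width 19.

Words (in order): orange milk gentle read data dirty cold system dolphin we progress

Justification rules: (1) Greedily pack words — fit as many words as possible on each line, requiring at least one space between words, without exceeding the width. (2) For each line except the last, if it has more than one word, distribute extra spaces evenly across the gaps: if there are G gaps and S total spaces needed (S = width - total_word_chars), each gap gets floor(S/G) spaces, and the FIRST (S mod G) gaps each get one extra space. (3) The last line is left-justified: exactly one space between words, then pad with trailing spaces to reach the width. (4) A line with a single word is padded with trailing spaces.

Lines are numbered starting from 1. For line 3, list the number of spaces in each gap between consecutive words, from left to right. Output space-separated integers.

Line 1: ['orange', 'milk', 'gentle'] (min_width=18, slack=1)
Line 2: ['read', 'data', 'dirty'] (min_width=15, slack=4)
Line 3: ['cold', 'system', 'dolphin'] (min_width=19, slack=0)
Line 4: ['we', 'progress'] (min_width=11, slack=8)

Answer: 1 1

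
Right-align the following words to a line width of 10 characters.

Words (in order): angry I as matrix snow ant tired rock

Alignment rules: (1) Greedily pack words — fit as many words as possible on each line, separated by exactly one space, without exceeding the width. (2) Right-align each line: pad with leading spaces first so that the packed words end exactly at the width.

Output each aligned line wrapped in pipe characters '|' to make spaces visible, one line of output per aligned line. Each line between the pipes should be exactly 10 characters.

Answer: |angry I as|
|    matrix|
|  snow ant|
|tired rock|

Derivation:
Line 1: ['angry', 'I', 'as'] (min_width=10, slack=0)
Line 2: ['matrix'] (min_width=6, slack=4)
Line 3: ['snow', 'ant'] (min_width=8, slack=2)
Line 4: ['tired', 'rock'] (min_width=10, slack=0)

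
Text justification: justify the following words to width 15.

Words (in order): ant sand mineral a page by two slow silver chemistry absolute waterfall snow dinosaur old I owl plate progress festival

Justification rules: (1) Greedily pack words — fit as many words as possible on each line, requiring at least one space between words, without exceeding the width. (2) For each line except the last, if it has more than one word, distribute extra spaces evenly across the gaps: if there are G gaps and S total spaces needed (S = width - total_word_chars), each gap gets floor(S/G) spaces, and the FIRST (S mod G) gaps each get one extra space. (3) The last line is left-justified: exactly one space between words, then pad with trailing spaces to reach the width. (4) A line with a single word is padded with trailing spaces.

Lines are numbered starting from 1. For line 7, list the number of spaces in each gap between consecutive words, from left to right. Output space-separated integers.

Line 1: ['ant', 'sand'] (min_width=8, slack=7)
Line 2: ['mineral', 'a', 'page'] (min_width=14, slack=1)
Line 3: ['by', 'two', 'slow'] (min_width=11, slack=4)
Line 4: ['silver'] (min_width=6, slack=9)
Line 5: ['chemistry'] (min_width=9, slack=6)
Line 6: ['absolute'] (min_width=8, slack=7)
Line 7: ['waterfall', 'snow'] (min_width=14, slack=1)
Line 8: ['dinosaur', 'old', 'I'] (min_width=14, slack=1)
Line 9: ['owl', 'plate'] (min_width=9, slack=6)
Line 10: ['progress'] (min_width=8, slack=7)
Line 11: ['festival'] (min_width=8, slack=7)

Answer: 2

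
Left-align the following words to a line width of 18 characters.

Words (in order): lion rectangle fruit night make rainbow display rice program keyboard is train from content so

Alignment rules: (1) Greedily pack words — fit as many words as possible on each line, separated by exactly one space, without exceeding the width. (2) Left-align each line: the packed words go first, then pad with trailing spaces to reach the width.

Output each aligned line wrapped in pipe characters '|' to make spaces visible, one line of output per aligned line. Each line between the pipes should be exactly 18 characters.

Line 1: ['lion', 'rectangle'] (min_width=14, slack=4)
Line 2: ['fruit', 'night', 'make'] (min_width=16, slack=2)
Line 3: ['rainbow', 'display'] (min_width=15, slack=3)
Line 4: ['rice', 'program'] (min_width=12, slack=6)
Line 5: ['keyboard', 'is', 'train'] (min_width=17, slack=1)
Line 6: ['from', 'content', 'so'] (min_width=15, slack=3)

Answer: |lion rectangle    |
|fruit night make  |
|rainbow display   |
|rice program      |
|keyboard is train |
|from content so   |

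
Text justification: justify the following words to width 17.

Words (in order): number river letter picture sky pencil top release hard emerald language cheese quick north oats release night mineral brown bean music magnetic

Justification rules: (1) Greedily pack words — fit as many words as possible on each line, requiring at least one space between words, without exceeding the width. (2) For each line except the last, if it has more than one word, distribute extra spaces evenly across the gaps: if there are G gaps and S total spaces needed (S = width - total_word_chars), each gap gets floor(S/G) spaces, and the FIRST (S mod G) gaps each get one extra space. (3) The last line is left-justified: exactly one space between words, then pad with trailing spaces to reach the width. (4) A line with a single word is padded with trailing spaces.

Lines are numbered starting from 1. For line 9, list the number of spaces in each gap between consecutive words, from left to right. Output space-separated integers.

Answer: 5

Derivation:
Line 1: ['number', 'river'] (min_width=12, slack=5)
Line 2: ['letter', 'picture'] (min_width=14, slack=3)
Line 3: ['sky', 'pencil', 'top'] (min_width=14, slack=3)
Line 4: ['release', 'hard'] (min_width=12, slack=5)
Line 5: ['emerald', 'language'] (min_width=16, slack=1)
Line 6: ['cheese', 'quick'] (min_width=12, slack=5)
Line 7: ['north', 'oats'] (min_width=10, slack=7)
Line 8: ['release', 'night'] (min_width=13, slack=4)
Line 9: ['mineral', 'brown'] (min_width=13, slack=4)
Line 10: ['bean', 'music'] (min_width=10, slack=7)
Line 11: ['magnetic'] (min_width=8, slack=9)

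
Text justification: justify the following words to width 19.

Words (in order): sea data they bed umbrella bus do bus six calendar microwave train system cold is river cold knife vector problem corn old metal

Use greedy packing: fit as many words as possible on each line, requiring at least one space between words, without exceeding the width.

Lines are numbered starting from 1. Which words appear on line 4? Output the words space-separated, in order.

Answer: microwave train

Derivation:
Line 1: ['sea', 'data', 'they', 'bed'] (min_width=17, slack=2)
Line 2: ['umbrella', 'bus', 'do', 'bus'] (min_width=19, slack=0)
Line 3: ['six', 'calendar'] (min_width=12, slack=7)
Line 4: ['microwave', 'train'] (min_width=15, slack=4)
Line 5: ['system', 'cold', 'is'] (min_width=14, slack=5)
Line 6: ['river', 'cold', 'knife'] (min_width=16, slack=3)
Line 7: ['vector', 'problem', 'corn'] (min_width=19, slack=0)
Line 8: ['old', 'metal'] (min_width=9, slack=10)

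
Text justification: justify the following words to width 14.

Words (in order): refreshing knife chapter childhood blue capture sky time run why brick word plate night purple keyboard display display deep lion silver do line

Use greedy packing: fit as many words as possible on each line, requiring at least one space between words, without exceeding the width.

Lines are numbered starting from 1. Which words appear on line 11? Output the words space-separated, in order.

Answer: display deep

Derivation:
Line 1: ['refreshing'] (min_width=10, slack=4)
Line 2: ['knife', 'chapter'] (min_width=13, slack=1)
Line 3: ['childhood', 'blue'] (min_width=14, slack=0)
Line 4: ['capture', 'sky'] (min_width=11, slack=3)
Line 5: ['time', 'run', 'why'] (min_width=12, slack=2)
Line 6: ['brick', 'word'] (min_width=10, slack=4)
Line 7: ['plate', 'night'] (min_width=11, slack=3)
Line 8: ['purple'] (min_width=6, slack=8)
Line 9: ['keyboard'] (min_width=8, slack=6)
Line 10: ['display'] (min_width=7, slack=7)
Line 11: ['display', 'deep'] (min_width=12, slack=2)
Line 12: ['lion', 'silver', 'do'] (min_width=14, slack=0)
Line 13: ['line'] (min_width=4, slack=10)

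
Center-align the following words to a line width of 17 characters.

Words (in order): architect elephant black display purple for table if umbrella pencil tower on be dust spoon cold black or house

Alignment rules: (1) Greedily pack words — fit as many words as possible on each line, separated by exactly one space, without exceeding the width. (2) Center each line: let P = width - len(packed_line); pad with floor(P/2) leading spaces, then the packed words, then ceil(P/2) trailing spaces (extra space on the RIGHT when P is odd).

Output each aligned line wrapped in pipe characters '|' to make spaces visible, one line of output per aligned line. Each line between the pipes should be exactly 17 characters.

Answer: |    architect    |
| elephant black  |
| display purple  |
|  for table if   |
| umbrella pencil |
|tower on be dust |
|spoon cold black |
|    or house     |

Derivation:
Line 1: ['architect'] (min_width=9, slack=8)
Line 2: ['elephant', 'black'] (min_width=14, slack=3)
Line 3: ['display', 'purple'] (min_width=14, slack=3)
Line 4: ['for', 'table', 'if'] (min_width=12, slack=5)
Line 5: ['umbrella', 'pencil'] (min_width=15, slack=2)
Line 6: ['tower', 'on', 'be', 'dust'] (min_width=16, slack=1)
Line 7: ['spoon', 'cold', 'black'] (min_width=16, slack=1)
Line 8: ['or', 'house'] (min_width=8, slack=9)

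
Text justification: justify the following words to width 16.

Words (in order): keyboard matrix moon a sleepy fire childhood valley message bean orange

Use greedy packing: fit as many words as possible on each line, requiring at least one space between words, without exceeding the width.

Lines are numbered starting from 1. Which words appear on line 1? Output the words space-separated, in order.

Answer: keyboard matrix

Derivation:
Line 1: ['keyboard', 'matrix'] (min_width=15, slack=1)
Line 2: ['moon', 'a', 'sleepy'] (min_width=13, slack=3)
Line 3: ['fire', 'childhood'] (min_width=14, slack=2)
Line 4: ['valley', 'message'] (min_width=14, slack=2)
Line 5: ['bean', 'orange'] (min_width=11, slack=5)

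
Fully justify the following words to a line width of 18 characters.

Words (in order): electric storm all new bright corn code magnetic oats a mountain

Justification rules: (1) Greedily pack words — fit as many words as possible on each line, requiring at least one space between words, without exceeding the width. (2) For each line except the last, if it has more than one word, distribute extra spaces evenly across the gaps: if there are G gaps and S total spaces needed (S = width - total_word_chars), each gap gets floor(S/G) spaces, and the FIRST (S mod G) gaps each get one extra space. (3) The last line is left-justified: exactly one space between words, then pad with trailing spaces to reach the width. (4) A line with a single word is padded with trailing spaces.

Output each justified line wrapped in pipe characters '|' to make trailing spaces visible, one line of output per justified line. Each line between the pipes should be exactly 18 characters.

Line 1: ['electric', 'storm', 'all'] (min_width=18, slack=0)
Line 2: ['new', 'bright', 'corn'] (min_width=15, slack=3)
Line 3: ['code', 'magnetic', 'oats'] (min_width=18, slack=0)
Line 4: ['a', 'mountain'] (min_width=10, slack=8)

Answer: |electric storm all|
|new   bright  corn|
|code magnetic oats|
|a mountain        |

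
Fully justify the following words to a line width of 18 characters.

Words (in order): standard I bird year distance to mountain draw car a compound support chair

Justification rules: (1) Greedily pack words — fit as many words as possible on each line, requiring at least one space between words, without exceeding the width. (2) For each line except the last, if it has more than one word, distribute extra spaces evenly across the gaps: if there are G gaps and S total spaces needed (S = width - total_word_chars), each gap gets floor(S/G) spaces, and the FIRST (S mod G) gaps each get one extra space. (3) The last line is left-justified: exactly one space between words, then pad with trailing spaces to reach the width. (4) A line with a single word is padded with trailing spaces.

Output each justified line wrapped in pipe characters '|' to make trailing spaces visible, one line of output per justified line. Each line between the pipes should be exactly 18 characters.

Answer: |standard   I  bird|
|year  distance  to|
|mountain  draw car|
|a compound support|
|chair             |

Derivation:
Line 1: ['standard', 'I', 'bird'] (min_width=15, slack=3)
Line 2: ['year', 'distance', 'to'] (min_width=16, slack=2)
Line 3: ['mountain', 'draw', 'car'] (min_width=17, slack=1)
Line 4: ['a', 'compound', 'support'] (min_width=18, slack=0)
Line 5: ['chair'] (min_width=5, slack=13)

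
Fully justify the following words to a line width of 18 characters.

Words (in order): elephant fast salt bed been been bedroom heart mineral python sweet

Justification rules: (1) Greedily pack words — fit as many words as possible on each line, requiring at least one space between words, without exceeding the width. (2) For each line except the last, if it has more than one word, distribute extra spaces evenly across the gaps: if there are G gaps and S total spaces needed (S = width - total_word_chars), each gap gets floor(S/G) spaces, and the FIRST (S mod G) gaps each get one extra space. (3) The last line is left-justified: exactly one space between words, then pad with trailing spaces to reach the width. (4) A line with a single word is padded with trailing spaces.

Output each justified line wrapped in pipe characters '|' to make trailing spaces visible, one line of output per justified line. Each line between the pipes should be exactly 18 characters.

Line 1: ['elephant', 'fast', 'salt'] (min_width=18, slack=0)
Line 2: ['bed', 'been', 'been'] (min_width=13, slack=5)
Line 3: ['bedroom', 'heart'] (min_width=13, slack=5)
Line 4: ['mineral', 'python'] (min_width=14, slack=4)
Line 5: ['sweet'] (min_width=5, slack=13)

Answer: |elephant fast salt|
|bed    been   been|
|bedroom      heart|
|mineral     python|
|sweet             |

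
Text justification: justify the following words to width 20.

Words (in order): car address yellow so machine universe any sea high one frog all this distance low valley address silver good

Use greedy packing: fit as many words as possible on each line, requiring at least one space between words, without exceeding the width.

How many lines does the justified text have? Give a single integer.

Answer: 6

Derivation:
Line 1: ['car', 'address', 'yellow'] (min_width=18, slack=2)
Line 2: ['so', 'machine', 'universe'] (min_width=19, slack=1)
Line 3: ['any', 'sea', 'high', 'one'] (min_width=16, slack=4)
Line 4: ['frog', 'all', 'this'] (min_width=13, slack=7)
Line 5: ['distance', 'low', 'valley'] (min_width=19, slack=1)
Line 6: ['address', 'silver', 'good'] (min_width=19, slack=1)
Total lines: 6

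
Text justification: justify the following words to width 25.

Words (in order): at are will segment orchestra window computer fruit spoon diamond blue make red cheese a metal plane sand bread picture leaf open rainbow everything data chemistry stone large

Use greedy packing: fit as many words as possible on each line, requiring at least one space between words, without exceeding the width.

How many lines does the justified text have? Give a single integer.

Line 1: ['at', 'are', 'will', 'segment'] (min_width=19, slack=6)
Line 2: ['orchestra', 'window', 'computer'] (min_width=25, slack=0)
Line 3: ['fruit', 'spoon', 'diamond', 'blue'] (min_width=24, slack=1)
Line 4: ['make', 'red', 'cheese', 'a', 'metal'] (min_width=23, slack=2)
Line 5: ['plane', 'sand', 'bread', 'picture'] (min_width=24, slack=1)
Line 6: ['leaf', 'open', 'rainbow'] (min_width=17, slack=8)
Line 7: ['everything', 'data', 'chemistry'] (min_width=25, slack=0)
Line 8: ['stone', 'large'] (min_width=11, slack=14)
Total lines: 8

Answer: 8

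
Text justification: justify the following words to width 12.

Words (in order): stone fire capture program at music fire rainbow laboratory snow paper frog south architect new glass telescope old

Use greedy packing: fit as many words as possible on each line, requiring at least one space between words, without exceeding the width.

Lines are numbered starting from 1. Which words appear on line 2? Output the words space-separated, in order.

Line 1: ['stone', 'fire'] (min_width=10, slack=2)
Line 2: ['capture'] (min_width=7, slack=5)
Line 3: ['program', 'at'] (min_width=10, slack=2)
Line 4: ['music', 'fire'] (min_width=10, slack=2)
Line 5: ['rainbow'] (min_width=7, slack=5)
Line 6: ['laboratory'] (min_width=10, slack=2)
Line 7: ['snow', 'paper'] (min_width=10, slack=2)
Line 8: ['frog', 'south'] (min_width=10, slack=2)
Line 9: ['architect'] (min_width=9, slack=3)
Line 10: ['new', 'glass'] (min_width=9, slack=3)
Line 11: ['telescope'] (min_width=9, slack=3)
Line 12: ['old'] (min_width=3, slack=9)

Answer: capture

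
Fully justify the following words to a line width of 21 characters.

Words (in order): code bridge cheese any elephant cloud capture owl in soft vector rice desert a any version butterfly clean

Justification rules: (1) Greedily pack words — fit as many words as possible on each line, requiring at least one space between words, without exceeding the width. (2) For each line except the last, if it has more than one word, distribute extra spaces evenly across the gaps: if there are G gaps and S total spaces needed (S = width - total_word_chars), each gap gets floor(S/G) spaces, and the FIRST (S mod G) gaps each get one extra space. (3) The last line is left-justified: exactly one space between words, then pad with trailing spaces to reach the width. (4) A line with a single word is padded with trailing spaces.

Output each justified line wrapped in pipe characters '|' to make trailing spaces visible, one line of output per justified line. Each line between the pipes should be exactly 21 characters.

Answer: |code   bridge  cheese|
|any   elephant  cloud|
|capture  owl  in soft|
|vector  rice desert a|
|any version butterfly|
|clean                |

Derivation:
Line 1: ['code', 'bridge', 'cheese'] (min_width=18, slack=3)
Line 2: ['any', 'elephant', 'cloud'] (min_width=18, slack=3)
Line 3: ['capture', 'owl', 'in', 'soft'] (min_width=19, slack=2)
Line 4: ['vector', 'rice', 'desert', 'a'] (min_width=20, slack=1)
Line 5: ['any', 'version', 'butterfly'] (min_width=21, slack=0)
Line 6: ['clean'] (min_width=5, slack=16)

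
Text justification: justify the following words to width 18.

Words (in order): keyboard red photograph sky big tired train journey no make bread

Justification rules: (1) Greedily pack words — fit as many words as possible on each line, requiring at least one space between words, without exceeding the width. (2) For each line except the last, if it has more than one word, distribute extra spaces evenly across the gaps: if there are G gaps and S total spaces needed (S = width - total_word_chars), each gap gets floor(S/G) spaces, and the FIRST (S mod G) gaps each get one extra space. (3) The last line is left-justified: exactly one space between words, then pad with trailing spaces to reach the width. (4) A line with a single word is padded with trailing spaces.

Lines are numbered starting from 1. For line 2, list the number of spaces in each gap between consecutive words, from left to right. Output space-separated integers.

Line 1: ['keyboard', 'red'] (min_width=12, slack=6)
Line 2: ['photograph', 'sky', 'big'] (min_width=18, slack=0)
Line 3: ['tired', 'train'] (min_width=11, slack=7)
Line 4: ['journey', 'no', 'make'] (min_width=15, slack=3)
Line 5: ['bread'] (min_width=5, slack=13)

Answer: 1 1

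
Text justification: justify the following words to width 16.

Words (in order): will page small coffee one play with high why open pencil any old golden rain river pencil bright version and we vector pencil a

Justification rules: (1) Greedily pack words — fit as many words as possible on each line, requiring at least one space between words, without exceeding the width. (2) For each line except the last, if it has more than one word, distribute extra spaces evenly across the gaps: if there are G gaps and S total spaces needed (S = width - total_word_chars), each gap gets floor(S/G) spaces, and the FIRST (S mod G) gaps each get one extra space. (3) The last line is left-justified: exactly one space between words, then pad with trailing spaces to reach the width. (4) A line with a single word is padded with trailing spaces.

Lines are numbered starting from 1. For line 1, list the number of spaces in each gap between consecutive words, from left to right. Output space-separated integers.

Answer: 2 1

Derivation:
Line 1: ['will', 'page', 'small'] (min_width=15, slack=1)
Line 2: ['coffee', 'one', 'play'] (min_width=15, slack=1)
Line 3: ['with', 'high', 'why'] (min_width=13, slack=3)
Line 4: ['open', 'pencil', 'any'] (min_width=15, slack=1)
Line 5: ['old', 'golden', 'rain'] (min_width=15, slack=1)
Line 6: ['river', 'pencil'] (min_width=12, slack=4)
Line 7: ['bright', 'version'] (min_width=14, slack=2)
Line 8: ['and', 'we', 'vector'] (min_width=13, slack=3)
Line 9: ['pencil', 'a'] (min_width=8, slack=8)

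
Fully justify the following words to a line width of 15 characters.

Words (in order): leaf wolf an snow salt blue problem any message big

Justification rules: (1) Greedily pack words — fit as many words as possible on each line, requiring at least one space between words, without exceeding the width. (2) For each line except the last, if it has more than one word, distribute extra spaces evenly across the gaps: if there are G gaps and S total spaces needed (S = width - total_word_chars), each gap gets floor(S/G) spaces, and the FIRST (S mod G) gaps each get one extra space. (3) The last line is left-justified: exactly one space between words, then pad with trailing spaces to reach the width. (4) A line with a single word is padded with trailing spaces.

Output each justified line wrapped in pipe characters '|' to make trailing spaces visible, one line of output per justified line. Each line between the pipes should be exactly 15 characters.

Answer: |leaf   wolf  an|
|snow  salt blue|
|problem     any|
|message big    |

Derivation:
Line 1: ['leaf', 'wolf', 'an'] (min_width=12, slack=3)
Line 2: ['snow', 'salt', 'blue'] (min_width=14, slack=1)
Line 3: ['problem', 'any'] (min_width=11, slack=4)
Line 4: ['message', 'big'] (min_width=11, slack=4)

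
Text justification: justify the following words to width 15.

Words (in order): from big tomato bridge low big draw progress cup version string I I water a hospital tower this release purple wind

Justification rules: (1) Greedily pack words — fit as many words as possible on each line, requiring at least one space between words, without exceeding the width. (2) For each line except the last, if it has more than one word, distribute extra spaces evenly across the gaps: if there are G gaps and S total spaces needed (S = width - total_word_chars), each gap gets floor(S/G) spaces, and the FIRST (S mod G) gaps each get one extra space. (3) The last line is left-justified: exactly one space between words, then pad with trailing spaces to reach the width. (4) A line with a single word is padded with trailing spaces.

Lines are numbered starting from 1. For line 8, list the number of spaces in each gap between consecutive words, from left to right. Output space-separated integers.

Line 1: ['from', 'big', 'tomato'] (min_width=15, slack=0)
Line 2: ['bridge', 'low', 'big'] (min_width=14, slack=1)
Line 3: ['draw', 'progress'] (min_width=13, slack=2)
Line 4: ['cup', 'version'] (min_width=11, slack=4)
Line 5: ['string', 'I', 'I'] (min_width=10, slack=5)
Line 6: ['water', 'a'] (min_width=7, slack=8)
Line 7: ['hospital', 'tower'] (min_width=14, slack=1)
Line 8: ['this', 'release'] (min_width=12, slack=3)
Line 9: ['purple', 'wind'] (min_width=11, slack=4)

Answer: 4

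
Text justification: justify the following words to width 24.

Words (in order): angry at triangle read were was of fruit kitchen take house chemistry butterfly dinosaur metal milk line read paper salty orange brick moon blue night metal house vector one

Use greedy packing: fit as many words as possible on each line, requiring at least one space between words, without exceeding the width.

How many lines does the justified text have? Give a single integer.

Answer: 8

Derivation:
Line 1: ['angry', 'at', 'triangle', 'read'] (min_width=22, slack=2)
Line 2: ['were', 'was', 'of', 'fruit'] (min_width=17, slack=7)
Line 3: ['kitchen', 'take', 'house'] (min_width=18, slack=6)
Line 4: ['chemistry', 'butterfly'] (min_width=19, slack=5)
Line 5: ['dinosaur', 'metal', 'milk', 'line'] (min_width=24, slack=0)
Line 6: ['read', 'paper', 'salty', 'orange'] (min_width=23, slack=1)
Line 7: ['brick', 'moon', 'blue', 'night'] (min_width=21, slack=3)
Line 8: ['metal', 'house', 'vector', 'one'] (min_width=22, slack=2)
Total lines: 8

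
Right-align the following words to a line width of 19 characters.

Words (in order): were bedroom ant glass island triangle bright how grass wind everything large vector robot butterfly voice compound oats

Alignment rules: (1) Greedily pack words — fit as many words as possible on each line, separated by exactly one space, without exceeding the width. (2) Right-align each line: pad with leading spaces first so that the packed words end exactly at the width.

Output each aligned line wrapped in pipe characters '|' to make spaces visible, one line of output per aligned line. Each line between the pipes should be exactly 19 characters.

Line 1: ['were', 'bedroom', 'ant'] (min_width=16, slack=3)
Line 2: ['glass', 'island'] (min_width=12, slack=7)
Line 3: ['triangle', 'bright', 'how'] (min_width=19, slack=0)
Line 4: ['grass', 'wind'] (min_width=10, slack=9)
Line 5: ['everything', 'large'] (min_width=16, slack=3)
Line 6: ['vector', 'robot'] (min_width=12, slack=7)
Line 7: ['butterfly', 'voice'] (min_width=15, slack=4)
Line 8: ['compound', 'oats'] (min_width=13, slack=6)

Answer: |   were bedroom ant|
|       glass island|
|triangle bright how|
|         grass wind|
|   everything large|
|       vector robot|
|    butterfly voice|
|      compound oats|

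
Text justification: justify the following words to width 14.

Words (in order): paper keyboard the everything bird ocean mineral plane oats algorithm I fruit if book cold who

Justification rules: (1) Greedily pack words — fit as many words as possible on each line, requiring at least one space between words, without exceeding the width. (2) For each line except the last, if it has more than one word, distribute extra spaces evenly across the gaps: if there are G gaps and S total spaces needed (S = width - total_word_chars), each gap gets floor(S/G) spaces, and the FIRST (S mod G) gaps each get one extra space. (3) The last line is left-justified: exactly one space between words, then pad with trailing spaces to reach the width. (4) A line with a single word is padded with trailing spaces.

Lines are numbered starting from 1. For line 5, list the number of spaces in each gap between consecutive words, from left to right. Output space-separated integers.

Answer: 1

Derivation:
Line 1: ['paper', 'keyboard'] (min_width=14, slack=0)
Line 2: ['the', 'everything'] (min_width=14, slack=0)
Line 3: ['bird', 'ocean'] (min_width=10, slack=4)
Line 4: ['mineral', 'plane'] (min_width=13, slack=1)
Line 5: ['oats', 'algorithm'] (min_width=14, slack=0)
Line 6: ['I', 'fruit', 'if'] (min_width=10, slack=4)
Line 7: ['book', 'cold', 'who'] (min_width=13, slack=1)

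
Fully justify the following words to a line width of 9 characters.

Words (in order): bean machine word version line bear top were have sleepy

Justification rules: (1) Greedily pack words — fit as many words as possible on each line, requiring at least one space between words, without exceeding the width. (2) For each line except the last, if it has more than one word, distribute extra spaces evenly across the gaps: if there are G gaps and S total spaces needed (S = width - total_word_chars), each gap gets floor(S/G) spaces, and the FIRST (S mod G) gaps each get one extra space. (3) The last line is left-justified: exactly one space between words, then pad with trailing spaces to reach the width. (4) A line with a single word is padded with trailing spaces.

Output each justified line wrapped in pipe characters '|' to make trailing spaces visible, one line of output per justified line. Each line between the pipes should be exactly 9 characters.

Answer: |bean     |
|machine  |
|word     |
|version  |
|line bear|
|top  were|
|have     |
|sleepy   |

Derivation:
Line 1: ['bean'] (min_width=4, slack=5)
Line 2: ['machine'] (min_width=7, slack=2)
Line 3: ['word'] (min_width=4, slack=5)
Line 4: ['version'] (min_width=7, slack=2)
Line 5: ['line', 'bear'] (min_width=9, slack=0)
Line 6: ['top', 'were'] (min_width=8, slack=1)
Line 7: ['have'] (min_width=4, slack=5)
Line 8: ['sleepy'] (min_width=6, slack=3)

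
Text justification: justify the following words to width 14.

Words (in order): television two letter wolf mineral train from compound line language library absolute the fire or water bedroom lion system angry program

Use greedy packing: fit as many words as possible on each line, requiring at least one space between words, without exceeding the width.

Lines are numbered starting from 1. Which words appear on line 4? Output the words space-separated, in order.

Answer: from compound

Derivation:
Line 1: ['television', 'two'] (min_width=14, slack=0)
Line 2: ['letter', 'wolf'] (min_width=11, slack=3)
Line 3: ['mineral', 'train'] (min_width=13, slack=1)
Line 4: ['from', 'compound'] (min_width=13, slack=1)
Line 5: ['line', 'language'] (min_width=13, slack=1)
Line 6: ['library'] (min_width=7, slack=7)
Line 7: ['absolute', 'the'] (min_width=12, slack=2)
Line 8: ['fire', 'or', 'water'] (min_width=13, slack=1)
Line 9: ['bedroom', 'lion'] (min_width=12, slack=2)
Line 10: ['system', 'angry'] (min_width=12, slack=2)
Line 11: ['program'] (min_width=7, slack=7)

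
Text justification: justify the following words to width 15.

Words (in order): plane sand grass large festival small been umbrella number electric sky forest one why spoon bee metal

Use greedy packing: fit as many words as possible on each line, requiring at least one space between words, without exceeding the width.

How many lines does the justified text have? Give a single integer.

Line 1: ['plane', 'sand'] (min_width=10, slack=5)
Line 2: ['grass', 'large'] (min_width=11, slack=4)
Line 3: ['festival', 'small'] (min_width=14, slack=1)
Line 4: ['been', 'umbrella'] (min_width=13, slack=2)
Line 5: ['number', 'electric'] (min_width=15, slack=0)
Line 6: ['sky', 'forest', 'one'] (min_width=14, slack=1)
Line 7: ['why', 'spoon', 'bee'] (min_width=13, slack=2)
Line 8: ['metal'] (min_width=5, slack=10)
Total lines: 8

Answer: 8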